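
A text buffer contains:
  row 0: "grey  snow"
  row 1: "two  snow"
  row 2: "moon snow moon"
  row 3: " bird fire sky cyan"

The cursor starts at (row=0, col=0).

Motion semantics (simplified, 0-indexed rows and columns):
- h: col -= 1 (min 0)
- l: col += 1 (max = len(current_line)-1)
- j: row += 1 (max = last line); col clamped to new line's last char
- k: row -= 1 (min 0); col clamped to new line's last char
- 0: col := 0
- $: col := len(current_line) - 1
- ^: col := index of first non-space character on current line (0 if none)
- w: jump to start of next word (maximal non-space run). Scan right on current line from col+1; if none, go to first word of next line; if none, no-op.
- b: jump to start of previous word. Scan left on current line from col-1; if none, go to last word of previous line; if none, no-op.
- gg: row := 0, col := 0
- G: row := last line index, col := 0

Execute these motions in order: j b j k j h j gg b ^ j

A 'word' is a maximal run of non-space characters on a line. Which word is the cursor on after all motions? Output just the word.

After 1 (j): row=1 col=0 char='t'
After 2 (b): row=0 col=6 char='s'
After 3 (j): row=1 col=6 char='n'
After 4 (k): row=0 col=6 char='s'
After 5 (j): row=1 col=6 char='n'
After 6 (h): row=1 col=5 char='s'
After 7 (j): row=2 col=5 char='s'
After 8 (gg): row=0 col=0 char='g'
After 9 (b): row=0 col=0 char='g'
After 10 (^): row=0 col=0 char='g'
After 11 (j): row=1 col=0 char='t'

Answer: two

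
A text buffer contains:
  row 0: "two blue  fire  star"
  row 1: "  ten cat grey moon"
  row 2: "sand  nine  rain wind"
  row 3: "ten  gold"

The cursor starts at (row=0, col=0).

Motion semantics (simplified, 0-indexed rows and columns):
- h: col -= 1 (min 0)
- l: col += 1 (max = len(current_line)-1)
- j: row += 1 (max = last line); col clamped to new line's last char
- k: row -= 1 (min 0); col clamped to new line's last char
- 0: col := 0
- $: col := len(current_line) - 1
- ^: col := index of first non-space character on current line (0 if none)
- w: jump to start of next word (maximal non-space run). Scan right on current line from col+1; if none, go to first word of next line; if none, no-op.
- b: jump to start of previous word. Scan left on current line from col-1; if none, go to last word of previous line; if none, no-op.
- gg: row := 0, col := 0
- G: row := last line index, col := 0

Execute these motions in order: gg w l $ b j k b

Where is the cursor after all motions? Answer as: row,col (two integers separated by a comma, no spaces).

After 1 (gg): row=0 col=0 char='t'
After 2 (w): row=0 col=4 char='b'
After 3 (l): row=0 col=5 char='l'
After 4 ($): row=0 col=19 char='r'
After 5 (b): row=0 col=16 char='s'
After 6 (j): row=1 col=16 char='o'
After 7 (k): row=0 col=16 char='s'
After 8 (b): row=0 col=10 char='f'

Answer: 0,10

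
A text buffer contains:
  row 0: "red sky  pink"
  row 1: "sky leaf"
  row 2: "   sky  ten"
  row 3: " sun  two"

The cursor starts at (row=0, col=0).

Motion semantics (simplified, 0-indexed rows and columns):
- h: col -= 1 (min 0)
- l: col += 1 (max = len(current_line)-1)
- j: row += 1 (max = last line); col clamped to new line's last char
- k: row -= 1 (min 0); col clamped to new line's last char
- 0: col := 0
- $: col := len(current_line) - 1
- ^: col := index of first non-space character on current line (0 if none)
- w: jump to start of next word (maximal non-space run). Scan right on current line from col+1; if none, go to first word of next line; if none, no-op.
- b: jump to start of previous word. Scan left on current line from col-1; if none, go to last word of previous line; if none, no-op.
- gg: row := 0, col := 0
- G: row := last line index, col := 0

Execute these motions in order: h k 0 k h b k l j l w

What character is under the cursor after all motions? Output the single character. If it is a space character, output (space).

Answer: l

Derivation:
After 1 (h): row=0 col=0 char='r'
After 2 (k): row=0 col=0 char='r'
After 3 (0): row=0 col=0 char='r'
After 4 (k): row=0 col=0 char='r'
After 5 (h): row=0 col=0 char='r'
After 6 (b): row=0 col=0 char='r'
After 7 (k): row=0 col=0 char='r'
After 8 (l): row=0 col=1 char='e'
After 9 (j): row=1 col=1 char='k'
After 10 (l): row=1 col=2 char='y'
After 11 (w): row=1 col=4 char='l'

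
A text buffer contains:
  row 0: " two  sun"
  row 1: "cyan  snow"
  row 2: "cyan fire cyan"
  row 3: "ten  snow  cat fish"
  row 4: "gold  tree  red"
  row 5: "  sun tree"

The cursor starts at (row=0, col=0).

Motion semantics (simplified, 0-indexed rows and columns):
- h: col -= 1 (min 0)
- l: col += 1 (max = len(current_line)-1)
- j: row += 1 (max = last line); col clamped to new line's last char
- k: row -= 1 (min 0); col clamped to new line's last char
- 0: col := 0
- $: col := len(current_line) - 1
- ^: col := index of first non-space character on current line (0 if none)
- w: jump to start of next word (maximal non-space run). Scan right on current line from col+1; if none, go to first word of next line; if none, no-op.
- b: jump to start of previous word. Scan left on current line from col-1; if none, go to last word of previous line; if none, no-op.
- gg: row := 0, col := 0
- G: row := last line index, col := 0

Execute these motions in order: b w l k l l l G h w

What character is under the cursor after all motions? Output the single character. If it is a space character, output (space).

After 1 (b): row=0 col=0 char='_'
After 2 (w): row=0 col=1 char='t'
After 3 (l): row=0 col=2 char='w'
After 4 (k): row=0 col=2 char='w'
After 5 (l): row=0 col=3 char='o'
After 6 (l): row=0 col=4 char='_'
After 7 (l): row=0 col=5 char='_'
After 8 (G): row=5 col=0 char='_'
After 9 (h): row=5 col=0 char='_'
After 10 (w): row=5 col=2 char='s'

Answer: s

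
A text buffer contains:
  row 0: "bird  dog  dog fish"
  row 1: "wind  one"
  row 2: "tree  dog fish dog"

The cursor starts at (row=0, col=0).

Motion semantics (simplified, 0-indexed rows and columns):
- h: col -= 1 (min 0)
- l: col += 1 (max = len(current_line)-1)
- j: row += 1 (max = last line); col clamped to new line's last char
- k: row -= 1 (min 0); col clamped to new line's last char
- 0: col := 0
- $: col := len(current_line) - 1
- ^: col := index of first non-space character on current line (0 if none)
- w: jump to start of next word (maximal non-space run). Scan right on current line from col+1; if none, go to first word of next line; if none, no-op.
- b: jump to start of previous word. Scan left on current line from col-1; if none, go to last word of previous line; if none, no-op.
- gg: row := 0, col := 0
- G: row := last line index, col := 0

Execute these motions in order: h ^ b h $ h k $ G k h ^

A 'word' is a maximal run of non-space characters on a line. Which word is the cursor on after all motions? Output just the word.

After 1 (h): row=0 col=0 char='b'
After 2 (^): row=0 col=0 char='b'
After 3 (b): row=0 col=0 char='b'
After 4 (h): row=0 col=0 char='b'
After 5 ($): row=0 col=18 char='h'
After 6 (h): row=0 col=17 char='s'
After 7 (k): row=0 col=17 char='s'
After 8 ($): row=0 col=18 char='h'
After 9 (G): row=2 col=0 char='t'
After 10 (k): row=1 col=0 char='w'
After 11 (h): row=1 col=0 char='w'
After 12 (^): row=1 col=0 char='w'

Answer: wind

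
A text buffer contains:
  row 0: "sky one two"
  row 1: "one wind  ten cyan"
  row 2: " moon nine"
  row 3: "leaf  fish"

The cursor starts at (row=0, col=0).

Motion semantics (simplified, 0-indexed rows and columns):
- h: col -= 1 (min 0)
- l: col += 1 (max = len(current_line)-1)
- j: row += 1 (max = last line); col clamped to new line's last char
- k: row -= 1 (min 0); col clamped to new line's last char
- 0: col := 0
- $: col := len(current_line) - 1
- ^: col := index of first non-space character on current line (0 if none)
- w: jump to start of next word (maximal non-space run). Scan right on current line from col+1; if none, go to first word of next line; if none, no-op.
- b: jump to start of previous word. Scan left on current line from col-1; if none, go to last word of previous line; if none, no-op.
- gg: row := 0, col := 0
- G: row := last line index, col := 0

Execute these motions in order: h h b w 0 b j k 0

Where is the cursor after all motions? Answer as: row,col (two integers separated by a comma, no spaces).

Answer: 0,0

Derivation:
After 1 (h): row=0 col=0 char='s'
After 2 (h): row=0 col=0 char='s'
After 3 (b): row=0 col=0 char='s'
After 4 (w): row=0 col=4 char='o'
After 5 (0): row=0 col=0 char='s'
After 6 (b): row=0 col=0 char='s'
After 7 (j): row=1 col=0 char='o'
After 8 (k): row=0 col=0 char='s'
After 9 (0): row=0 col=0 char='s'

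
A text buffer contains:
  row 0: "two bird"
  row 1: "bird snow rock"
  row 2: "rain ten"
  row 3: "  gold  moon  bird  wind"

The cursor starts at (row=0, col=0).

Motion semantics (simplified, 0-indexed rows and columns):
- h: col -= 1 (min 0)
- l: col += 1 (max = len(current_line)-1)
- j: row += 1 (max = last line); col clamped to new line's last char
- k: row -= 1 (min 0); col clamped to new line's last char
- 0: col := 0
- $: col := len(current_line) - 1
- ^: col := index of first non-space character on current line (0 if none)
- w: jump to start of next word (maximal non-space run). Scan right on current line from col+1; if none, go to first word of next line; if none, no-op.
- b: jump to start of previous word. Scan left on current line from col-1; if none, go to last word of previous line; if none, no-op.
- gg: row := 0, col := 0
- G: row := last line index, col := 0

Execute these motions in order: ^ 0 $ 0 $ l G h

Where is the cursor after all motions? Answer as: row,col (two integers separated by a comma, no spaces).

Answer: 3,0

Derivation:
After 1 (^): row=0 col=0 char='t'
After 2 (0): row=0 col=0 char='t'
After 3 ($): row=0 col=7 char='d'
After 4 (0): row=0 col=0 char='t'
After 5 ($): row=0 col=7 char='d'
After 6 (l): row=0 col=7 char='d'
After 7 (G): row=3 col=0 char='_'
After 8 (h): row=3 col=0 char='_'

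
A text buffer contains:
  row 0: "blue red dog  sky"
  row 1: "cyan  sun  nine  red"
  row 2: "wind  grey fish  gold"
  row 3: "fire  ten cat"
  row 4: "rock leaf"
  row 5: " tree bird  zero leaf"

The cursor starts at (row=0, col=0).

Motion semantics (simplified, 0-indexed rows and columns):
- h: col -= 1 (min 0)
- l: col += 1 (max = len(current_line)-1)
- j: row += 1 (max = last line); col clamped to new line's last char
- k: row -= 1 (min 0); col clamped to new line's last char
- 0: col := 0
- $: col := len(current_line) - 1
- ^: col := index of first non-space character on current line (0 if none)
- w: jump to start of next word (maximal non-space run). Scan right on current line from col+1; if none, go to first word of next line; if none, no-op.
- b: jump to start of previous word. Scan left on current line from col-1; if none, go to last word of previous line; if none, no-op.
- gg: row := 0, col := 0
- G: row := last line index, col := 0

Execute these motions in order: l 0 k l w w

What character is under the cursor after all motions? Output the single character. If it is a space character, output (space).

After 1 (l): row=0 col=1 char='l'
After 2 (0): row=0 col=0 char='b'
After 3 (k): row=0 col=0 char='b'
After 4 (l): row=0 col=1 char='l'
After 5 (w): row=0 col=5 char='r'
After 6 (w): row=0 col=9 char='d'

Answer: d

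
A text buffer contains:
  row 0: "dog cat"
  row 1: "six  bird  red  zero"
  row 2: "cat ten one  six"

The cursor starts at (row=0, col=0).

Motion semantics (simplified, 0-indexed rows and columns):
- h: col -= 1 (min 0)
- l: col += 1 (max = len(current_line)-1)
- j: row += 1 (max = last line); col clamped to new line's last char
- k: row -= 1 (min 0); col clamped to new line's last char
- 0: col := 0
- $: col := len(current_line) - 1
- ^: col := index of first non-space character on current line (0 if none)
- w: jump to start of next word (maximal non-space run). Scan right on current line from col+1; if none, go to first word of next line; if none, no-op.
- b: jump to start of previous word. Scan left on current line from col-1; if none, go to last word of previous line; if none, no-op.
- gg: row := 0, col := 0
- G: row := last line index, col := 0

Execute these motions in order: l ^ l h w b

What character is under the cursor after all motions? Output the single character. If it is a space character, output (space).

Answer: d

Derivation:
After 1 (l): row=0 col=1 char='o'
After 2 (^): row=0 col=0 char='d'
After 3 (l): row=0 col=1 char='o'
After 4 (h): row=0 col=0 char='d'
After 5 (w): row=0 col=4 char='c'
After 6 (b): row=0 col=0 char='d'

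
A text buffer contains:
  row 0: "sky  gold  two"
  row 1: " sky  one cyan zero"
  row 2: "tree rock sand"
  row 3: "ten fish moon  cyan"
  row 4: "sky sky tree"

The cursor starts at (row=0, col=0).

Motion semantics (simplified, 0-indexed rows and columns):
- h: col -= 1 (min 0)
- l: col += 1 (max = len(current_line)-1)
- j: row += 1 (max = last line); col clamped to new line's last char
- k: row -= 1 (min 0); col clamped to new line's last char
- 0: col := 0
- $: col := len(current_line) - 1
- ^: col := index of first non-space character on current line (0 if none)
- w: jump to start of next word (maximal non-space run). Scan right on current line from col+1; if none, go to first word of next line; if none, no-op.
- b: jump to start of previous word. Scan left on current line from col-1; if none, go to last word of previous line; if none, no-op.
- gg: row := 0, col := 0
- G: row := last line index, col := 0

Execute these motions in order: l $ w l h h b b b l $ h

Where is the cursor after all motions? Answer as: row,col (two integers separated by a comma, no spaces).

Answer: 0,12

Derivation:
After 1 (l): row=0 col=1 char='k'
After 2 ($): row=0 col=13 char='o'
After 3 (w): row=1 col=1 char='s'
After 4 (l): row=1 col=2 char='k'
After 5 (h): row=1 col=1 char='s'
After 6 (h): row=1 col=0 char='_'
After 7 (b): row=0 col=11 char='t'
After 8 (b): row=0 col=5 char='g'
After 9 (b): row=0 col=0 char='s'
After 10 (l): row=0 col=1 char='k'
After 11 ($): row=0 col=13 char='o'
After 12 (h): row=0 col=12 char='w'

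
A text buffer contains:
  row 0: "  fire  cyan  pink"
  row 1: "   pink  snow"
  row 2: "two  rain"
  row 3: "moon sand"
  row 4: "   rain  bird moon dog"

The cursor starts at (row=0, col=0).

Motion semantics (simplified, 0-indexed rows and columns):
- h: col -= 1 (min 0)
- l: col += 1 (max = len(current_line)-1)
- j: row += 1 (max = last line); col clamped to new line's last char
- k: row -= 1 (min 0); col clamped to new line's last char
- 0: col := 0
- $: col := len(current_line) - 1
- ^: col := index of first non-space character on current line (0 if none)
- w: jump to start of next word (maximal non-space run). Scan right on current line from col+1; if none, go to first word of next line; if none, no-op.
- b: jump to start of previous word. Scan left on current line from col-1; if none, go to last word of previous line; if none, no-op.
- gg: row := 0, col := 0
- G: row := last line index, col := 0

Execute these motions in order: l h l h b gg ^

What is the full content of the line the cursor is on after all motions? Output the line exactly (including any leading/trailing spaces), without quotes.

After 1 (l): row=0 col=1 char='_'
After 2 (h): row=0 col=0 char='_'
After 3 (l): row=0 col=1 char='_'
After 4 (h): row=0 col=0 char='_'
After 5 (b): row=0 col=0 char='_'
After 6 (gg): row=0 col=0 char='_'
After 7 (^): row=0 col=2 char='f'

Answer:   fire  cyan  pink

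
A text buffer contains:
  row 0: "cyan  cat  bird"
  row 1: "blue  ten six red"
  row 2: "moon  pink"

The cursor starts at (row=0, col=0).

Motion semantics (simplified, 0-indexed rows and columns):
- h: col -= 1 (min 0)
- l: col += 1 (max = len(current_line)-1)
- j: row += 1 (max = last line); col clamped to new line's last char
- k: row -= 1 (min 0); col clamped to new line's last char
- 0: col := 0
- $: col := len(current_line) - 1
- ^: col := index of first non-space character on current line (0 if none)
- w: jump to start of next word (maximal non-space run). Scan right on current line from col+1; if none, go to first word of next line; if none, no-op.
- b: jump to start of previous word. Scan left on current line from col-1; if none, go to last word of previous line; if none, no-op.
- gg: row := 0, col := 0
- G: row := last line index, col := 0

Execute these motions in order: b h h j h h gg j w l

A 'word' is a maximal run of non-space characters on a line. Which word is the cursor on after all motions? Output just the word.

Answer: ten

Derivation:
After 1 (b): row=0 col=0 char='c'
After 2 (h): row=0 col=0 char='c'
After 3 (h): row=0 col=0 char='c'
After 4 (j): row=1 col=0 char='b'
After 5 (h): row=1 col=0 char='b'
After 6 (h): row=1 col=0 char='b'
After 7 (gg): row=0 col=0 char='c'
After 8 (j): row=1 col=0 char='b'
After 9 (w): row=1 col=6 char='t'
After 10 (l): row=1 col=7 char='e'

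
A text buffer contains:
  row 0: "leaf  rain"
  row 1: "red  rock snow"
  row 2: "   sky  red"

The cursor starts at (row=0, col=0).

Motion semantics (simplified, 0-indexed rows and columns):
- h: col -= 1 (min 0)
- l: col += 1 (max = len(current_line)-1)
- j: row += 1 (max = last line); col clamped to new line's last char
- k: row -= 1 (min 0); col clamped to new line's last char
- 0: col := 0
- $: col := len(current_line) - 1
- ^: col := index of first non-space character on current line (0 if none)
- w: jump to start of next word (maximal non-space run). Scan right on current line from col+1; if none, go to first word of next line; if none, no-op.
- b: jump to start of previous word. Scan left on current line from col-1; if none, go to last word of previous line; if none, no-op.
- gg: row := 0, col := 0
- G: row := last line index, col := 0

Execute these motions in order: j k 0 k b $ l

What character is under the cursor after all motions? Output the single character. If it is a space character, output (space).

Answer: n

Derivation:
After 1 (j): row=1 col=0 char='r'
After 2 (k): row=0 col=0 char='l'
After 3 (0): row=0 col=0 char='l'
After 4 (k): row=0 col=0 char='l'
After 5 (b): row=0 col=0 char='l'
After 6 ($): row=0 col=9 char='n'
After 7 (l): row=0 col=9 char='n'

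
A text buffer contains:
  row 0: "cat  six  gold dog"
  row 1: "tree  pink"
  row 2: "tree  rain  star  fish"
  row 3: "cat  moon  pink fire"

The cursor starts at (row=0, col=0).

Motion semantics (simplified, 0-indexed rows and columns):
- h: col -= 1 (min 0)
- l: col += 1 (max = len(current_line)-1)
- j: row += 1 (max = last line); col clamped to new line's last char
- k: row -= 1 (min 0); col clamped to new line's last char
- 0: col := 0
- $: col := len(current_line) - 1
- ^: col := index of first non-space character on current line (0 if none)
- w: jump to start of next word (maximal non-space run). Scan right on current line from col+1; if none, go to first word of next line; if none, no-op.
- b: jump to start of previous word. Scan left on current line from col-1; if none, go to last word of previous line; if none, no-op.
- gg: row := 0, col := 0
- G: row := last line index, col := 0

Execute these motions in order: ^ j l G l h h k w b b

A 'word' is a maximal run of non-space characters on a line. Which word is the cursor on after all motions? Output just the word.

After 1 (^): row=0 col=0 char='c'
After 2 (j): row=1 col=0 char='t'
After 3 (l): row=1 col=1 char='r'
After 4 (G): row=3 col=0 char='c'
After 5 (l): row=3 col=1 char='a'
After 6 (h): row=3 col=0 char='c'
After 7 (h): row=3 col=0 char='c'
After 8 (k): row=2 col=0 char='t'
After 9 (w): row=2 col=6 char='r'
After 10 (b): row=2 col=0 char='t'
After 11 (b): row=1 col=6 char='p'

Answer: pink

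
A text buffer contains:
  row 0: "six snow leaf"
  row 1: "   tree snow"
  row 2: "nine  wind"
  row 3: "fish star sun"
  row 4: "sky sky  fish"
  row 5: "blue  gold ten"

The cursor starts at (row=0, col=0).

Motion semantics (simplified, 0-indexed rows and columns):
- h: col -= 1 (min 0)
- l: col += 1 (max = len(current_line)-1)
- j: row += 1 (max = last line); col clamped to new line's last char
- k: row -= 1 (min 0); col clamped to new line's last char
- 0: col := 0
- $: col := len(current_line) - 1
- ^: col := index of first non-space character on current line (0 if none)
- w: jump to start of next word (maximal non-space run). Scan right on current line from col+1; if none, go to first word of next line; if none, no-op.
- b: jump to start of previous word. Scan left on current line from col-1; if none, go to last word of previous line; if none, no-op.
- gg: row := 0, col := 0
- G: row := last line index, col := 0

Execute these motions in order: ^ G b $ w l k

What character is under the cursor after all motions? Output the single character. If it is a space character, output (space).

Answer: k

Derivation:
After 1 (^): row=0 col=0 char='s'
After 2 (G): row=5 col=0 char='b'
After 3 (b): row=4 col=9 char='f'
After 4 ($): row=4 col=12 char='h'
After 5 (w): row=5 col=0 char='b'
After 6 (l): row=5 col=1 char='l'
After 7 (k): row=4 col=1 char='k'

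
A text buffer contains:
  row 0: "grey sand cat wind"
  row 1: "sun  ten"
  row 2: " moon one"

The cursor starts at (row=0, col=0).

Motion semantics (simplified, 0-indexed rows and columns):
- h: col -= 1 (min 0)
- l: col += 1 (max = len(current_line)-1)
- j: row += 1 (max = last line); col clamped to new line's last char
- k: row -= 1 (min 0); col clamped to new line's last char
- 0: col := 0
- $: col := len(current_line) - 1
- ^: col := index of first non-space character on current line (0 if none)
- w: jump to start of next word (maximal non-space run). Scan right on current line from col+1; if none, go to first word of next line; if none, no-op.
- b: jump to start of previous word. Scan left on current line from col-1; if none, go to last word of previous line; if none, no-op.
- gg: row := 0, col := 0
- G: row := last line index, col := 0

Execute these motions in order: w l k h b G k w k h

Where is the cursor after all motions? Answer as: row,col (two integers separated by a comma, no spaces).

Answer: 0,4

Derivation:
After 1 (w): row=0 col=5 char='s'
After 2 (l): row=0 col=6 char='a'
After 3 (k): row=0 col=6 char='a'
After 4 (h): row=0 col=5 char='s'
After 5 (b): row=0 col=0 char='g'
After 6 (G): row=2 col=0 char='_'
After 7 (k): row=1 col=0 char='s'
After 8 (w): row=1 col=5 char='t'
After 9 (k): row=0 col=5 char='s'
After 10 (h): row=0 col=4 char='_'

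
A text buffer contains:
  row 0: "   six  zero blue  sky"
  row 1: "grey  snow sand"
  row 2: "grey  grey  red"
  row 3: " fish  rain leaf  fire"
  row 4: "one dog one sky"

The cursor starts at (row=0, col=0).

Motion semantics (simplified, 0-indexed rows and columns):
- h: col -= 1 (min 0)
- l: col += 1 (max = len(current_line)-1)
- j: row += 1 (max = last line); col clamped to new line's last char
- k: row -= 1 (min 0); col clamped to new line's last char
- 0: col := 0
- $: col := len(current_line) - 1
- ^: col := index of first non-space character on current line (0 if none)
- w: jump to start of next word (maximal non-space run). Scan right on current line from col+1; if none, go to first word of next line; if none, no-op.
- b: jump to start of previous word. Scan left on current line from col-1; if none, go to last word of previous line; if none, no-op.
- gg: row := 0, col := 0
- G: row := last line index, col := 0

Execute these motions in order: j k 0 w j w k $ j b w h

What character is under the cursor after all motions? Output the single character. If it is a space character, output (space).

After 1 (j): row=1 col=0 char='g'
After 2 (k): row=0 col=0 char='_'
After 3 (0): row=0 col=0 char='_'
After 4 (w): row=0 col=3 char='s'
After 5 (j): row=1 col=3 char='y'
After 6 (w): row=1 col=6 char='s'
After 7 (k): row=0 col=6 char='_'
After 8 ($): row=0 col=21 char='y'
After 9 (j): row=1 col=14 char='d'
After 10 (b): row=1 col=11 char='s'
After 11 (w): row=2 col=0 char='g'
After 12 (h): row=2 col=0 char='g'

Answer: g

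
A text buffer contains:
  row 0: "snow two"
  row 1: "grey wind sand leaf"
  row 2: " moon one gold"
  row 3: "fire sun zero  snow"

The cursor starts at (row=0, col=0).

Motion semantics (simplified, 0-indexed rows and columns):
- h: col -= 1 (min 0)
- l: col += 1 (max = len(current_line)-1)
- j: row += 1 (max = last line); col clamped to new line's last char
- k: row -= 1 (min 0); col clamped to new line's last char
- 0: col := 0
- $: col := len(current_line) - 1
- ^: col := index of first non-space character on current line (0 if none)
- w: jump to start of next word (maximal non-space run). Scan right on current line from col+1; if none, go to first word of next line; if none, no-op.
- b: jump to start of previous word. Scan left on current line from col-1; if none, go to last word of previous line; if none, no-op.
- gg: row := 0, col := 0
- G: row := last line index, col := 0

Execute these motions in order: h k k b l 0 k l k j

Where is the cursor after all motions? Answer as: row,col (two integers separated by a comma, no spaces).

After 1 (h): row=0 col=0 char='s'
After 2 (k): row=0 col=0 char='s'
After 3 (k): row=0 col=0 char='s'
After 4 (b): row=0 col=0 char='s'
After 5 (l): row=0 col=1 char='n'
After 6 (0): row=0 col=0 char='s'
After 7 (k): row=0 col=0 char='s'
After 8 (l): row=0 col=1 char='n'
After 9 (k): row=0 col=1 char='n'
After 10 (j): row=1 col=1 char='r'

Answer: 1,1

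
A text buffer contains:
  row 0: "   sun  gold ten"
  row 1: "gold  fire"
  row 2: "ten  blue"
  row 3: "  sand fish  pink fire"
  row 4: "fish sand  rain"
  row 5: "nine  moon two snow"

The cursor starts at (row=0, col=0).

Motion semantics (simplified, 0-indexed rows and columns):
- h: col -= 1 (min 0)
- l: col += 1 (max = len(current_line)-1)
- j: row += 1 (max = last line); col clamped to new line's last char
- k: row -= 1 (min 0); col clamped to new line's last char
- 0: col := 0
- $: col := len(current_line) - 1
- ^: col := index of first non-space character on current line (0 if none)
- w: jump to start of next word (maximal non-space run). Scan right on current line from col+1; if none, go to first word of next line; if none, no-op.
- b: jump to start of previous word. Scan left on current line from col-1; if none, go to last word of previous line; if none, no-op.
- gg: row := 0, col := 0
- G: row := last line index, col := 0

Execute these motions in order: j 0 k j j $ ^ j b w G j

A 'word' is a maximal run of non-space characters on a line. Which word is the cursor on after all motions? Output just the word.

After 1 (j): row=1 col=0 char='g'
After 2 (0): row=1 col=0 char='g'
After 3 (k): row=0 col=0 char='_'
After 4 (j): row=1 col=0 char='g'
After 5 (j): row=2 col=0 char='t'
After 6 ($): row=2 col=8 char='e'
After 7 (^): row=2 col=0 char='t'
After 8 (j): row=3 col=0 char='_'
After 9 (b): row=2 col=5 char='b'
After 10 (w): row=3 col=2 char='s'
After 11 (G): row=5 col=0 char='n'
After 12 (j): row=5 col=0 char='n'

Answer: nine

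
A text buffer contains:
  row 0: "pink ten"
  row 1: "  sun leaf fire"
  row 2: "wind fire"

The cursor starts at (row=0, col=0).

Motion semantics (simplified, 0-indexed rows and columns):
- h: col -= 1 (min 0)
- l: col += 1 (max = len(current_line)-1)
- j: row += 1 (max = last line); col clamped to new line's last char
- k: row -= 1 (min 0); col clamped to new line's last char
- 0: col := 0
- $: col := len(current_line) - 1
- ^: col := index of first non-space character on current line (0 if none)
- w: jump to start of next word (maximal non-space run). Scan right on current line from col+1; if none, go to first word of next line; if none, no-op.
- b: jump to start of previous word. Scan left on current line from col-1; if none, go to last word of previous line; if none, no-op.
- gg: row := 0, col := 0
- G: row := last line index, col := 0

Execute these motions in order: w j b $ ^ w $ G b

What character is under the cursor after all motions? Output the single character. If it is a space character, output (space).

Answer: f

Derivation:
After 1 (w): row=0 col=5 char='t'
After 2 (j): row=1 col=5 char='_'
After 3 (b): row=1 col=2 char='s'
After 4 ($): row=1 col=14 char='e'
After 5 (^): row=1 col=2 char='s'
After 6 (w): row=1 col=6 char='l'
After 7 ($): row=1 col=14 char='e'
After 8 (G): row=2 col=0 char='w'
After 9 (b): row=1 col=11 char='f'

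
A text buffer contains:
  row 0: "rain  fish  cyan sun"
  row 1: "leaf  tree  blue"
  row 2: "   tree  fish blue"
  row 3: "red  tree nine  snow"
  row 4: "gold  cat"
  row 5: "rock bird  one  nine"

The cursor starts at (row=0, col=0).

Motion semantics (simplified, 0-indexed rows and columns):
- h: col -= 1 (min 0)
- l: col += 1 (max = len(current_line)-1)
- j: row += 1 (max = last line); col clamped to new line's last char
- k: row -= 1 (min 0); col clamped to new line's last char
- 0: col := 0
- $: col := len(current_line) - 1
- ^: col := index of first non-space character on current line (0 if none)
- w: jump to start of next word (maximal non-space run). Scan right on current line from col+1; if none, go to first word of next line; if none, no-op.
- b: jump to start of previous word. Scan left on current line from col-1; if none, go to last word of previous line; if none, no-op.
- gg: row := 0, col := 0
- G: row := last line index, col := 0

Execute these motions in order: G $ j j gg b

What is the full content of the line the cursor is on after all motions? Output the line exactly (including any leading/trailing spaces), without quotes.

Answer: rain  fish  cyan sun

Derivation:
After 1 (G): row=5 col=0 char='r'
After 2 ($): row=5 col=19 char='e'
After 3 (j): row=5 col=19 char='e'
After 4 (j): row=5 col=19 char='e'
After 5 (gg): row=0 col=0 char='r'
After 6 (b): row=0 col=0 char='r'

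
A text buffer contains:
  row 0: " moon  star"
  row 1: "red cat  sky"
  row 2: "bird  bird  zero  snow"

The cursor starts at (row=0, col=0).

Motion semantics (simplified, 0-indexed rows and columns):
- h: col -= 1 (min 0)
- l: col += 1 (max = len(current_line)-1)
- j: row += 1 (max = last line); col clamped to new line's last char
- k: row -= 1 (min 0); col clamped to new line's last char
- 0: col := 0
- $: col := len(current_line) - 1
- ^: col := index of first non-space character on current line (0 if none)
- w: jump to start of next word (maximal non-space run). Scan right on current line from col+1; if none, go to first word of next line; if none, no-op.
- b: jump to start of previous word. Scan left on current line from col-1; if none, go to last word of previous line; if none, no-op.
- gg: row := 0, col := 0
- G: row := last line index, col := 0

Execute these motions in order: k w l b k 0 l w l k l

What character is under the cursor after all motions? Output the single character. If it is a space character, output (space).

After 1 (k): row=0 col=0 char='_'
After 2 (w): row=0 col=1 char='m'
After 3 (l): row=0 col=2 char='o'
After 4 (b): row=0 col=1 char='m'
After 5 (k): row=0 col=1 char='m'
After 6 (0): row=0 col=0 char='_'
After 7 (l): row=0 col=1 char='m'
After 8 (w): row=0 col=7 char='s'
After 9 (l): row=0 col=8 char='t'
After 10 (k): row=0 col=8 char='t'
After 11 (l): row=0 col=9 char='a'

Answer: a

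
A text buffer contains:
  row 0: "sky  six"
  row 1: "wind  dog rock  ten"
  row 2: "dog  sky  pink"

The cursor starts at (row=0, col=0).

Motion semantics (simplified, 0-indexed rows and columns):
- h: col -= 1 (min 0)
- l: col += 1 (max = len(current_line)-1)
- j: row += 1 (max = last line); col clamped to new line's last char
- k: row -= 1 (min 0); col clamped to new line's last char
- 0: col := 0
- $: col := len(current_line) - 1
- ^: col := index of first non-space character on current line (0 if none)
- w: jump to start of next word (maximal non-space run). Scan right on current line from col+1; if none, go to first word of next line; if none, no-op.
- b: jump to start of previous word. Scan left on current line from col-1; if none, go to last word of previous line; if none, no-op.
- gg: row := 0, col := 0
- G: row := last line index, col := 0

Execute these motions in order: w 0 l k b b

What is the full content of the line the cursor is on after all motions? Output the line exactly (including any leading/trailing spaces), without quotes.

After 1 (w): row=0 col=5 char='s'
After 2 (0): row=0 col=0 char='s'
After 3 (l): row=0 col=1 char='k'
After 4 (k): row=0 col=1 char='k'
After 5 (b): row=0 col=0 char='s'
After 6 (b): row=0 col=0 char='s'

Answer: sky  six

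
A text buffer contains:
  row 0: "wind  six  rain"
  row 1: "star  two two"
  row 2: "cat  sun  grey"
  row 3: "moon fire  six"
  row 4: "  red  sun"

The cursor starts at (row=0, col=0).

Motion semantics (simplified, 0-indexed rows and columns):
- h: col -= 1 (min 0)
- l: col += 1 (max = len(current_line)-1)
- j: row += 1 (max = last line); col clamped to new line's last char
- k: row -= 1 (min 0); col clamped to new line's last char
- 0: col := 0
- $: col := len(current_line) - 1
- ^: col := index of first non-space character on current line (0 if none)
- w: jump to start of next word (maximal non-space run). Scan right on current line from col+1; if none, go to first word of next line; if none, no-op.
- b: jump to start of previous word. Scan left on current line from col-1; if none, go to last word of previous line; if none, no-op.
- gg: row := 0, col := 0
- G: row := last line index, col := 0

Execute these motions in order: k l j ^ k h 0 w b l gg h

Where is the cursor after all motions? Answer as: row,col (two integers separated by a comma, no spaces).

After 1 (k): row=0 col=0 char='w'
After 2 (l): row=0 col=1 char='i'
After 3 (j): row=1 col=1 char='t'
After 4 (^): row=1 col=0 char='s'
After 5 (k): row=0 col=0 char='w'
After 6 (h): row=0 col=0 char='w'
After 7 (0): row=0 col=0 char='w'
After 8 (w): row=0 col=6 char='s'
After 9 (b): row=0 col=0 char='w'
After 10 (l): row=0 col=1 char='i'
After 11 (gg): row=0 col=0 char='w'
After 12 (h): row=0 col=0 char='w'

Answer: 0,0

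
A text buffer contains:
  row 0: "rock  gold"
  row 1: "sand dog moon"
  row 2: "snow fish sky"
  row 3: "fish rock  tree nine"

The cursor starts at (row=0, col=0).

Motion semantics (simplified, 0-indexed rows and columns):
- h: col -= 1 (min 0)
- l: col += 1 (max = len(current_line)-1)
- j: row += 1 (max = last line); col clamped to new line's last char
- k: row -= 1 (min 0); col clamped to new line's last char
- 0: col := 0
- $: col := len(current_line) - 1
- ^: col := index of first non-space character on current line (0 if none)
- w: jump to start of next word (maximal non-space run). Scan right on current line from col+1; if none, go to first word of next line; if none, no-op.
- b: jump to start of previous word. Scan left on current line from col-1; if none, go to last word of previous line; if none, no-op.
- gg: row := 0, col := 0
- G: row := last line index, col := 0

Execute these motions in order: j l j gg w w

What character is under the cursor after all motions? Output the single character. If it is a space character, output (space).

After 1 (j): row=1 col=0 char='s'
After 2 (l): row=1 col=1 char='a'
After 3 (j): row=2 col=1 char='n'
After 4 (gg): row=0 col=0 char='r'
After 5 (w): row=0 col=6 char='g'
After 6 (w): row=1 col=0 char='s'

Answer: s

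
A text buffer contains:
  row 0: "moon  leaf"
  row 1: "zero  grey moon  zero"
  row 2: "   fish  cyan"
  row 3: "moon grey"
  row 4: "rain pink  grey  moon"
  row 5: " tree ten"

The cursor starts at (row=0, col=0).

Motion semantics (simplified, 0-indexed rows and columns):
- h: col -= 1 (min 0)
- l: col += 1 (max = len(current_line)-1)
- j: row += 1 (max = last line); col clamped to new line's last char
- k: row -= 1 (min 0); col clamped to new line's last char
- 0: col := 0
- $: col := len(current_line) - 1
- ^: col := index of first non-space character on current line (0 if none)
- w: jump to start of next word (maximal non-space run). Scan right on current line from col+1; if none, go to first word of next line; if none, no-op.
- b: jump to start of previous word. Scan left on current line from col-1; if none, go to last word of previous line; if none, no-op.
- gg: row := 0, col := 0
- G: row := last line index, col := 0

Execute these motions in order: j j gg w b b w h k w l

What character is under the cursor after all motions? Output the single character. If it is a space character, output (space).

Answer: e

Derivation:
After 1 (j): row=1 col=0 char='z'
After 2 (j): row=2 col=0 char='_'
After 3 (gg): row=0 col=0 char='m'
After 4 (w): row=0 col=6 char='l'
After 5 (b): row=0 col=0 char='m'
After 6 (b): row=0 col=0 char='m'
After 7 (w): row=0 col=6 char='l'
After 8 (h): row=0 col=5 char='_'
After 9 (k): row=0 col=5 char='_'
After 10 (w): row=0 col=6 char='l'
After 11 (l): row=0 col=7 char='e'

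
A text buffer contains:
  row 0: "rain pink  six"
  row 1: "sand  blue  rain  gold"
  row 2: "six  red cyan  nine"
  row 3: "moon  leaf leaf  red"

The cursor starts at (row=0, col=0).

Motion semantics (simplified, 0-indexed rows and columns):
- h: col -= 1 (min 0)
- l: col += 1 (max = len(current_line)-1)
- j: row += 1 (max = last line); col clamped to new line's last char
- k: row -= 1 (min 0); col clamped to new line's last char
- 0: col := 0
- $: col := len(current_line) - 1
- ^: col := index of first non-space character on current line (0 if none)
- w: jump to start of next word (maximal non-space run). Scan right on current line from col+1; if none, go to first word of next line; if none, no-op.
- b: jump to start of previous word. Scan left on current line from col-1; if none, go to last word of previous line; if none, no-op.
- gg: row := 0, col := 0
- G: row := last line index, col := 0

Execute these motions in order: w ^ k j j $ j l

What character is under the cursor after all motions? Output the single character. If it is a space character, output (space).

Answer: d

Derivation:
After 1 (w): row=0 col=5 char='p'
After 2 (^): row=0 col=0 char='r'
After 3 (k): row=0 col=0 char='r'
After 4 (j): row=1 col=0 char='s'
After 5 (j): row=2 col=0 char='s'
After 6 ($): row=2 col=18 char='e'
After 7 (j): row=3 col=18 char='e'
After 8 (l): row=3 col=19 char='d'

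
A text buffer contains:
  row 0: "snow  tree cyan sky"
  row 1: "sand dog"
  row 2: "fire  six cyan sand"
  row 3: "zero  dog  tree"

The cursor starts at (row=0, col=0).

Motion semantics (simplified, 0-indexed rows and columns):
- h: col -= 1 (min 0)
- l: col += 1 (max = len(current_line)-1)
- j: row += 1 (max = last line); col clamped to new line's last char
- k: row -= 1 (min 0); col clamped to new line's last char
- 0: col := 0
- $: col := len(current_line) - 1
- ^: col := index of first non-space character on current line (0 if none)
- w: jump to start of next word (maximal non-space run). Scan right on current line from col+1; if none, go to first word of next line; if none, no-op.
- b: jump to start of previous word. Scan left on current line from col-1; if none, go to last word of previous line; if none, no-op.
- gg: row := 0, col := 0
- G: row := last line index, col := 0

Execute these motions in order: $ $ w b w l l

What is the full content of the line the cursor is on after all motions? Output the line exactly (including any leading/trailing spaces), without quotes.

Answer: sand dog

Derivation:
After 1 ($): row=0 col=18 char='y'
After 2 ($): row=0 col=18 char='y'
After 3 (w): row=1 col=0 char='s'
After 4 (b): row=0 col=16 char='s'
After 5 (w): row=1 col=0 char='s'
After 6 (l): row=1 col=1 char='a'
After 7 (l): row=1 col=2 char='n'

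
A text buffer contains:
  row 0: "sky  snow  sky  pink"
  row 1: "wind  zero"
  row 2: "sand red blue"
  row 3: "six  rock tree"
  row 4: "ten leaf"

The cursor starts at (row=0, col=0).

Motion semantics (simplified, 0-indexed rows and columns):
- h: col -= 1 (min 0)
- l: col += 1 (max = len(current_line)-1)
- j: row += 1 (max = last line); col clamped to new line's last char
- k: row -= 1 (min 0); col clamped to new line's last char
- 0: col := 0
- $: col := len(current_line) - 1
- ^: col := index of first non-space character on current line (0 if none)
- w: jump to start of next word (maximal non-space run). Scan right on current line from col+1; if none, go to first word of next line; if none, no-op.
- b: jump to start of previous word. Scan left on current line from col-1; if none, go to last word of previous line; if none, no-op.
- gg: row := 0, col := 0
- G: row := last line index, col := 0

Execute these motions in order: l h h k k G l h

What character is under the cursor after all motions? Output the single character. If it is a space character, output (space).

Answer: t

Derivation:
After 1 (l): row=0 col=1 char='k'
After 2 (h): row=0 col=0 char='s'
After 3 (h): row=0 col=0 char='s'
After 4 (k): row=0 col=0 char='s'
After 5 (k): row=0 col=0 char='s'
After 6 (G): row=4 col=0 char='t'
After 7 (l): row=4 col=1 char='e'
After 8 (h): row=4 col=0 char='t'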